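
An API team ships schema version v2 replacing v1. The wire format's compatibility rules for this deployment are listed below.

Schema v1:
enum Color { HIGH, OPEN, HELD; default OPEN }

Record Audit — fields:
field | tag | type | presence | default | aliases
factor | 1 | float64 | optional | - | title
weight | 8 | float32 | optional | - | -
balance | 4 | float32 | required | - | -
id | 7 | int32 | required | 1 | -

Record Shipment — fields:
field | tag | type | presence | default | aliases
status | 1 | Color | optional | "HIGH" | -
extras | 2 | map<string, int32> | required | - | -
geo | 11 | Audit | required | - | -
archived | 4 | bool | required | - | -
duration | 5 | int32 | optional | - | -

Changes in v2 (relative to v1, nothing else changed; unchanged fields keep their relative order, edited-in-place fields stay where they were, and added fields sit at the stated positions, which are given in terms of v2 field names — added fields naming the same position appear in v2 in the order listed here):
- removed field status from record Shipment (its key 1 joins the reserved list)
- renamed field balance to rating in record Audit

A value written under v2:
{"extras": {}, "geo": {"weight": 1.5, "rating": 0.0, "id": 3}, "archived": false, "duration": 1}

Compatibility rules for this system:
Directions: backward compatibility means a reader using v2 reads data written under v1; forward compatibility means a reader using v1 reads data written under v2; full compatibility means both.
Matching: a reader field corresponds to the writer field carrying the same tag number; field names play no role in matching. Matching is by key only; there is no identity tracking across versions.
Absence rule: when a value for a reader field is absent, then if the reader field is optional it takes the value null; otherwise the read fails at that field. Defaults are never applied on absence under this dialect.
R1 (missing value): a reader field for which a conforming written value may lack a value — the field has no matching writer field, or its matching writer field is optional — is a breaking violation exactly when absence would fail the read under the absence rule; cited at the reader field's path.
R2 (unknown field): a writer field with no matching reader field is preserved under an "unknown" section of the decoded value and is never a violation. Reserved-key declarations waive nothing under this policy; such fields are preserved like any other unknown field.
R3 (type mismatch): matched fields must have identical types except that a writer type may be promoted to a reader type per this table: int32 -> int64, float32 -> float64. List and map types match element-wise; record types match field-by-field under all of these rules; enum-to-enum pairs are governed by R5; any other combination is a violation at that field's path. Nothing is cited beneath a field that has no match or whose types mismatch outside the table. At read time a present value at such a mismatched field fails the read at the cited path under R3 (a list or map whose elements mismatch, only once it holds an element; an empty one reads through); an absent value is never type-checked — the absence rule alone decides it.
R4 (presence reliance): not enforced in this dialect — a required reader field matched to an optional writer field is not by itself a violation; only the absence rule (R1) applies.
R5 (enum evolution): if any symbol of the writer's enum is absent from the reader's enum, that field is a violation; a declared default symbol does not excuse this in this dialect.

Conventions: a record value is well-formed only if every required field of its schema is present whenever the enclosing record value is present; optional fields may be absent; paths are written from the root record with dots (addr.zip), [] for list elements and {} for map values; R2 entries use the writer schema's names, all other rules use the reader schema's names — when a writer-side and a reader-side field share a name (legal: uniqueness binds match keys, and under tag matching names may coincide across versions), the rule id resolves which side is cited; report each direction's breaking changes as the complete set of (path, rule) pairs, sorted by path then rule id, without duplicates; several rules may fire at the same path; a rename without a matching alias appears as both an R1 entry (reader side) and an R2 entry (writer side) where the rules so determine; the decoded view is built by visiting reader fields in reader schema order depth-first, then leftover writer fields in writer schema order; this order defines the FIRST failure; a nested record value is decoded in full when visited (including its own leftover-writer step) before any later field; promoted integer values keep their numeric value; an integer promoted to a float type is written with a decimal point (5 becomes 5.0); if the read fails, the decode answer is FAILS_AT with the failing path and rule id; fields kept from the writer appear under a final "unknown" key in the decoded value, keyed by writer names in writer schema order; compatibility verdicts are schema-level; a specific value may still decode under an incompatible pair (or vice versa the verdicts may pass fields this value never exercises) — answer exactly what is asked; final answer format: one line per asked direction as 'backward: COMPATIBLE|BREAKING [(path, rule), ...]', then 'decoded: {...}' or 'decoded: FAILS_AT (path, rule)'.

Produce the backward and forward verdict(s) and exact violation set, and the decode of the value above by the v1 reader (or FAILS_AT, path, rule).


arrows below run writer -> reader for Shipment
checking backward for Shipment: reader v2 against writer v1:
  extras <- extras (map<string, int32> -> map<string, int32>, writer required)
  geo <- geo (Audit -> Audit, writer required)
  archived <- archived (bool -> bool, writer required)
  duration <- duration (int32 -> int32, writer optional)
  writer field status has no reader counterpart
  geo.factor <- geo.factor (float64 -> float64, writer optional)
  geo.weight <- geo.weight (float32 -> float32, writer optional)
  geo.rating <- geo.balance (float32 -> float32, writer required)
  geo.id <- geo.id (int32 -> int32, writer required)
  => no violations; backward on Shipment: COMPATIBLE
checking forward for Shipment: reader v1 against writer v2:
  no writer field matches reader status
  extras <- extras (map<string, int32> -> map<string, int32>, writer required)
  geo <- geo (Audit -> Audit, writer required)
  archived <- archived (bool -> bool, writer required)
  duration <- duration (int32 -> int32, writer optional)
  geo.factor <- geo.factor (float64 -> float64, writer optional)
  geo.weight <- geo.weight (float32 -> float32, writer optional)
  geo.balance <- geo.rating (float32 -> float32, writer required)
  geo.id <- geo.id (int32 -> int32, writer required)
  => no violations; forward on Shipment: COMPATIBLE
decode walk for Shipment under reader schema v1:
  status := null (not supplied -> null)
  extras := {}
  geo.factor := null (not supplied -> null)
  geo.weight := 1.5
  geo.balance := 0.0 (from writer rating)
  geo.id := 3
  archived := false
  duration := 1
  => decoded: {"status": null, "extras": {}, "geo": {"factor": null, "weight": 1.5, "balance": 0.0, "id": 3}, "archived": false, "duration": 1}

backward: COMPATIBLE []; forward: COMPATIBLE []; decoded: {"status": null, "extras": {}, "geo": {"factor": null, "weight": 1.5, "balance": 0.0, "id": 3}, "archived": false, "duration": 1}


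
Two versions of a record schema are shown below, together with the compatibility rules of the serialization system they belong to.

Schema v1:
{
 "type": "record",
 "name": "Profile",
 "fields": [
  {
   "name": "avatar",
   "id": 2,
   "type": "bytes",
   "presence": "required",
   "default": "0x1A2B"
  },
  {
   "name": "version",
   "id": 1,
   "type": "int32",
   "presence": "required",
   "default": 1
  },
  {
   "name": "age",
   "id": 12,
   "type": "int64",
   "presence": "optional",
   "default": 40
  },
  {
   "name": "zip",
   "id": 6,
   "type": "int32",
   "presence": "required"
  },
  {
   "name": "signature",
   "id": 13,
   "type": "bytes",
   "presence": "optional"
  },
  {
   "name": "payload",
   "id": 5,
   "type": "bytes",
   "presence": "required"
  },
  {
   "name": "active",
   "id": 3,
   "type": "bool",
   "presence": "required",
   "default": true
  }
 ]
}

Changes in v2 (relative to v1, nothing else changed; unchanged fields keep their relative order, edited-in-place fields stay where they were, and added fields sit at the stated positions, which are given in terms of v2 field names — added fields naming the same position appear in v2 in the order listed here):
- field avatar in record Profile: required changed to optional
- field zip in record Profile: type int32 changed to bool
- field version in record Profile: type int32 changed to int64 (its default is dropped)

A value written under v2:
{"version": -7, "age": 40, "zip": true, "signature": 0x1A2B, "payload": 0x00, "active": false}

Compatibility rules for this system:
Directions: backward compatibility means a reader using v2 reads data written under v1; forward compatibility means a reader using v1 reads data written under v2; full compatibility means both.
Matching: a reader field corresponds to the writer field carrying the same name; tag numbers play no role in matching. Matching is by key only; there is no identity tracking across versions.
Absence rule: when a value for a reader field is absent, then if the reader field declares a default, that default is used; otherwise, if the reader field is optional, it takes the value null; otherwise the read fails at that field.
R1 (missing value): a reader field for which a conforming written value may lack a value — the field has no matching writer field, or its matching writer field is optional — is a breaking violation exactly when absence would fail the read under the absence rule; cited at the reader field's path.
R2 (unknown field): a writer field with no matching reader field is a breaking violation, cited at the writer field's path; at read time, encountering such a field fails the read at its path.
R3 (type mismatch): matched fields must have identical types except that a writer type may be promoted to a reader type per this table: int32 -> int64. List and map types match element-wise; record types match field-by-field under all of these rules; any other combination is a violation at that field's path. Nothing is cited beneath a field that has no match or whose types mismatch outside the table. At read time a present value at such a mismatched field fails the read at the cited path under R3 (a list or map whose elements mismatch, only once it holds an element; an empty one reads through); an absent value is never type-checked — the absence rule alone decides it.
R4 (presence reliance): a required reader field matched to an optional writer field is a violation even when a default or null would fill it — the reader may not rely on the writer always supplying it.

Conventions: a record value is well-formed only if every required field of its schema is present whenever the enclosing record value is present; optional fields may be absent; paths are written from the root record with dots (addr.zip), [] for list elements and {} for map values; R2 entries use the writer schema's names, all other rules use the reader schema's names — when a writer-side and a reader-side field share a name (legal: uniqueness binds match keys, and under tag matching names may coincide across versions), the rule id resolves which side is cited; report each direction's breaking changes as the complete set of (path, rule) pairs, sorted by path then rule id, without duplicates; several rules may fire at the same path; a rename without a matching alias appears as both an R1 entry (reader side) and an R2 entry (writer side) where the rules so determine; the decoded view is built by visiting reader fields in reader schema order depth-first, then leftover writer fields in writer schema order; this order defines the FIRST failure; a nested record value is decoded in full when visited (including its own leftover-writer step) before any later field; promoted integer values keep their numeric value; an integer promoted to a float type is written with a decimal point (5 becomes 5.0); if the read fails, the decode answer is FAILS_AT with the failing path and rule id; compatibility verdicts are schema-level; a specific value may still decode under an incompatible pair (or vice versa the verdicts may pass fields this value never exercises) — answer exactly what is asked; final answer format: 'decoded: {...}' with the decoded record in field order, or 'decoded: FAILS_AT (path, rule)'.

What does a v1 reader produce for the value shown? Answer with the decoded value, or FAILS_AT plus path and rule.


decoded: FAILS_AT (version, R3)

arrows below run writer -> reader for Profile
decode walk for Profile under reader schema v1:
  avatar := 0x1A2B (absent -> default)
  read fails at version under R3
  => FAILS_AT (version, R3)
remaining Profile differences; none change what is asked:
  field avatar in record Profile: required changed to optional -> affects the rule determinations only; this particular Profile value decodes identically
  field zip in record Profile: type int32 changed to bool -> affects the rule determinations only; this particular Profile value decodes identically


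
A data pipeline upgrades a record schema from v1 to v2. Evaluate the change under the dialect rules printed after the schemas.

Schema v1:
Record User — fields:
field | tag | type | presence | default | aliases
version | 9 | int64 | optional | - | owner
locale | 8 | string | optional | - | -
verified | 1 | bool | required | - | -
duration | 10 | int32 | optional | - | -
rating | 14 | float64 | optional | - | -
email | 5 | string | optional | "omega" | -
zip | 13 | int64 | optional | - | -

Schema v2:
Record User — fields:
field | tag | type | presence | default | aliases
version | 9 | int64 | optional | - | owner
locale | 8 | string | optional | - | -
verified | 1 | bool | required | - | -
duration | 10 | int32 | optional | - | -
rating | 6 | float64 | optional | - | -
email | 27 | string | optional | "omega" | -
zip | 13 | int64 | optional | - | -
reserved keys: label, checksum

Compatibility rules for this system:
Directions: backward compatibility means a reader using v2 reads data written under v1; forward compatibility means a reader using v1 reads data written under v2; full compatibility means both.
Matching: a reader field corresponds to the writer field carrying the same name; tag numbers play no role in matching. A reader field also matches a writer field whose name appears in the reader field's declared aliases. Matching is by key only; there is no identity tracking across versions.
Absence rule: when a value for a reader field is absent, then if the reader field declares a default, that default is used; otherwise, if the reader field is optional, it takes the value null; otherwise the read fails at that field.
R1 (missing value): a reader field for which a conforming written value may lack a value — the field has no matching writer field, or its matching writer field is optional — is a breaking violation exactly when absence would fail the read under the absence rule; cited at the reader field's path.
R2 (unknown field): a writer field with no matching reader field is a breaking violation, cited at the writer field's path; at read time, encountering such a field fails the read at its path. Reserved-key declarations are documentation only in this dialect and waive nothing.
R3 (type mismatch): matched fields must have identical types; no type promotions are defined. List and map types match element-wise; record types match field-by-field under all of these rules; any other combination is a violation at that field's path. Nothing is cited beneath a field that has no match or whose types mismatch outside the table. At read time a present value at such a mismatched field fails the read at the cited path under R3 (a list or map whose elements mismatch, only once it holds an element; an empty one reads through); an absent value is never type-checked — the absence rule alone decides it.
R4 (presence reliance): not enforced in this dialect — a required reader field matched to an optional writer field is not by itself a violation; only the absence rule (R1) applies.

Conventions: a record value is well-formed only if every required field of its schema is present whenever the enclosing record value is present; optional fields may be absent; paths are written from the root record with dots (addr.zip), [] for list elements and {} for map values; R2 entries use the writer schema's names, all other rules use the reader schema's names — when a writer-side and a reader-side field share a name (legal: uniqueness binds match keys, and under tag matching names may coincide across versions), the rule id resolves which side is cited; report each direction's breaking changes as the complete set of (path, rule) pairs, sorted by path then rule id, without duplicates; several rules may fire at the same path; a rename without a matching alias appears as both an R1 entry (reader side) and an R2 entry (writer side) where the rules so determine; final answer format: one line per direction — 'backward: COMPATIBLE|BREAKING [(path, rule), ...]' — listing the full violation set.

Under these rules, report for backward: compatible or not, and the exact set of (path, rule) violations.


each type pair in User: writer, then reader
checking backward for User: reader v2 against writer v1:
  version <- version (int64 -> int64, writer optional)
  locale <- locale (string -> string, writer optional)
  verified <- verified (bool -> bool, writer required)
  duration <- duration (int32 -> int32, writer optional)
  rating <- rating (float64 -> float64, writer optional)
  email <- email (string -> string, writer optional)
  zip <- zip (int64 -> int64, writer optional)
  => no violations; backward on User: COMPATIBLE
the rest of the User diff is inert for this question:
  field rating in record User: tag 14 changed to 6 -> triggers nothing under User's printed rules — same verdict
  field email in record User: tag 5 changed to 27 -> triggers nothing under User's printed rules — same verdict

backward: COMPATIBLE []


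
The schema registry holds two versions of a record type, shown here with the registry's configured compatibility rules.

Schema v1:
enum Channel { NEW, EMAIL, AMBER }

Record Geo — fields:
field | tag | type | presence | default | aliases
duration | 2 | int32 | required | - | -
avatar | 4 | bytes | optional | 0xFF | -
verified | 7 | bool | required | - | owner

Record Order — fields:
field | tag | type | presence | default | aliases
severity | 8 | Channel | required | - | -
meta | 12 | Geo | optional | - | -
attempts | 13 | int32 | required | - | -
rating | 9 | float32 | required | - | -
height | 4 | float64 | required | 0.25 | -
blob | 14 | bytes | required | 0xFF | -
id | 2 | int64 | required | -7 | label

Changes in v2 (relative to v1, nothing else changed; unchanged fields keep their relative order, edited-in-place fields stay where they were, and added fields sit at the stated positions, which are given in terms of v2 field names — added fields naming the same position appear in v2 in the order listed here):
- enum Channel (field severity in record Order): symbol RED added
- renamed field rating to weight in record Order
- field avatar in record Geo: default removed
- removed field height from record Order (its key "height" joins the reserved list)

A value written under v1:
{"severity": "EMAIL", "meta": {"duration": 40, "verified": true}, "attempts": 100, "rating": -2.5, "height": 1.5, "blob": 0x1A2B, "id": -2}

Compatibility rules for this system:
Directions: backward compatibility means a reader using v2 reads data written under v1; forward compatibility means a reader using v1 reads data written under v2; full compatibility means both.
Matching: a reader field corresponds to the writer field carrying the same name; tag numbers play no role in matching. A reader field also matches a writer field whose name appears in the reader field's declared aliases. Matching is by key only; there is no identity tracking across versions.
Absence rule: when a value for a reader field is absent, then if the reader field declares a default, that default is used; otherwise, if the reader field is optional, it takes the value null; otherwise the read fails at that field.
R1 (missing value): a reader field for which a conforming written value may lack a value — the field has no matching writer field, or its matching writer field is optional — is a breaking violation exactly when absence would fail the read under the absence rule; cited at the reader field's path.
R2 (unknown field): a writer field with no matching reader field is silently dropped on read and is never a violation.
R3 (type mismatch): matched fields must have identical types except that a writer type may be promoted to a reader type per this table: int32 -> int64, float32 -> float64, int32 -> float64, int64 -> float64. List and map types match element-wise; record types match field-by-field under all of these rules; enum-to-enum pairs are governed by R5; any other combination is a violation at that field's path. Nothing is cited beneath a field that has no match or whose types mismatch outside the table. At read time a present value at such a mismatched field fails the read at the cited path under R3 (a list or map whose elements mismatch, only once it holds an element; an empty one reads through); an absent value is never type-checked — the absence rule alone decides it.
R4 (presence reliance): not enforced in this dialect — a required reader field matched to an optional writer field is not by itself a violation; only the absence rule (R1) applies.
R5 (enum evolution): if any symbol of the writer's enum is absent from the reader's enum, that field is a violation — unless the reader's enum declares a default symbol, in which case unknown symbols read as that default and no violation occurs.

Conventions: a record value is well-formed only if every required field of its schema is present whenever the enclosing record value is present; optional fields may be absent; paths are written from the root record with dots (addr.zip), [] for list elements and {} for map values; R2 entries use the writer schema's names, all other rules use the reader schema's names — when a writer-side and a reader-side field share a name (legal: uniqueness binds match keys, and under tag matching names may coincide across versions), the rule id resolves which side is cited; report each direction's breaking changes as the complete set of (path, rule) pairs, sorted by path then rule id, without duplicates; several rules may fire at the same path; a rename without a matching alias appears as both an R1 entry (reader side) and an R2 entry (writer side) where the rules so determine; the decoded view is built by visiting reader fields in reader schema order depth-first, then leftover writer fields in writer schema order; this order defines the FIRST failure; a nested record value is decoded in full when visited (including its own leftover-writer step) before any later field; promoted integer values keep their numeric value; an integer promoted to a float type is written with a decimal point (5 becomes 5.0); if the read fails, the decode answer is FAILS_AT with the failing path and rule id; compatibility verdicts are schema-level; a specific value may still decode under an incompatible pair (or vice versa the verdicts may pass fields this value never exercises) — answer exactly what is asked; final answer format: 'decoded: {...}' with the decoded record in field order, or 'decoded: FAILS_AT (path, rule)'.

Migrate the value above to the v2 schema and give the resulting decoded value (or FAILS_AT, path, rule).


decoded: FAILS_AT (weight, R1)

each type pair in Order: writer, then reader
migrating the Order value to v2:
  severity := "EMAIL"
  meta.duration := 40
  meta.avatar := null (not supplied -> null)
  meta.verified := true
  attempts := 100
  read fails at weight under R1 (no fill)
  => FAILS_AT (weight, R1)
checking off the Order differences that do not matter here:
  enum Channel (field severity in record Order): symbol RED added -> matters for Order compatibility verdicts, not for this value's decode
  field avatar in record Geo: default removed -> inert under this dialect — no rule fires on Order and the result does not move
  removed field height from record Order (its key "height" joins the reserved list) -> inert under this dialect — no rule fires on Order and the result does not move


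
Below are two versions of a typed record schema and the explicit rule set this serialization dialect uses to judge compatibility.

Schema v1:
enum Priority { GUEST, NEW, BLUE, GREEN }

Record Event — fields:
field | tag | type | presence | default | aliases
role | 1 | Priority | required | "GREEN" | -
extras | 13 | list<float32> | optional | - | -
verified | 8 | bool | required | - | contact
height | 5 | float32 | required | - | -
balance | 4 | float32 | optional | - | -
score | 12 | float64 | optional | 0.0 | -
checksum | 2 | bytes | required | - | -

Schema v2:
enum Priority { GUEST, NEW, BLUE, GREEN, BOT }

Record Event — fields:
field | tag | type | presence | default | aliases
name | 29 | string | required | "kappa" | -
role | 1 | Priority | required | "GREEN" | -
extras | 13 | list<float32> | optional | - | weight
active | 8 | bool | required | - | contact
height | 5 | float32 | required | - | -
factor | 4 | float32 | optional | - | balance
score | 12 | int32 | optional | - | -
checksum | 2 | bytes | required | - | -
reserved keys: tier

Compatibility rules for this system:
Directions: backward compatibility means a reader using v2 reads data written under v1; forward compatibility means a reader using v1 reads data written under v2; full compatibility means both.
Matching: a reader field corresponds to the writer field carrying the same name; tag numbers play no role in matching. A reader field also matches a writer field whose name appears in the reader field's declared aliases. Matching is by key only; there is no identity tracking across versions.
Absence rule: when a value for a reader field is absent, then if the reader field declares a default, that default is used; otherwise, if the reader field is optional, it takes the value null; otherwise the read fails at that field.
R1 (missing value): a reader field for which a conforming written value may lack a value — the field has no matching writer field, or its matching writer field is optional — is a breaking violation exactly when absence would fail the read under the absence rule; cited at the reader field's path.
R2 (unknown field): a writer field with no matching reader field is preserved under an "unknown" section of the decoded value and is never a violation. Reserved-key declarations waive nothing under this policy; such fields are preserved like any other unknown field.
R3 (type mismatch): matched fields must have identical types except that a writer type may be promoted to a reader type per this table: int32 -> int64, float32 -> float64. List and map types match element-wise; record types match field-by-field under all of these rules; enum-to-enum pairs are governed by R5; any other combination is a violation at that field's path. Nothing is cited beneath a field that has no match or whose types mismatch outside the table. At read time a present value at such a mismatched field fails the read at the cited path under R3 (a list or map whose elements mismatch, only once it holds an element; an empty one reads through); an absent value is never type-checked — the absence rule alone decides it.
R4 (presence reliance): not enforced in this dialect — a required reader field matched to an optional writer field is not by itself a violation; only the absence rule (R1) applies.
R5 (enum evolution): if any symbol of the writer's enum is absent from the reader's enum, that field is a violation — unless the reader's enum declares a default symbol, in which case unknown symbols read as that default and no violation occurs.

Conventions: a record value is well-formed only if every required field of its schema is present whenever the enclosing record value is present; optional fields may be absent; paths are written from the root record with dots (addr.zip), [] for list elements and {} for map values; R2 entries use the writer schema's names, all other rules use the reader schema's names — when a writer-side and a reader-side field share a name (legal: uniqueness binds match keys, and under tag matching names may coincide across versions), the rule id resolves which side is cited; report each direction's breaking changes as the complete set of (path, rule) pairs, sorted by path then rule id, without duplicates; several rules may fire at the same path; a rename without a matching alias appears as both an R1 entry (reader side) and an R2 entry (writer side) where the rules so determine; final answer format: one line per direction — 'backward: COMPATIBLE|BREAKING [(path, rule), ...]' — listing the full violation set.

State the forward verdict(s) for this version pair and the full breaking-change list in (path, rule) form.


arrows below run writer -> reader for Event
forward analysis of Event with v1 as reader and v2 as writer:
  Priority -> Priority, writer required: role aligns to role
  list<float32> -> list<float32>, writer optional: extras aligns to extras
  no writer field matches reader verified
  float32 -> float32, writer required: height aligns to height
  no writer field matches reader balance
  int32 -> float64, writer optional: score aligns to score
  bytes -> bytes, writer required: checksum aligns to checksum
  name (writer side), unknown to reader
  active (writer side), unknown to reader
  factor (writer side), unknown to reader
  breaking: (role, R5)
  breaking: (score, R3)
  breaking: (verified, R1)
  => 3 violation(s): forward is BREAKING for Event
remaining Event differences; none change what is asked:
  added field name to record Event: required string, tag 29, default "kappa" (in v2 it sits immediately before role) -> inert for the asked Event verdict: nothing fires
  renamed field balance to factor in record Event (alias balance declared on the renamed field) -> inert for the asked Event verdict: nothing fires

forward: BREAKING [(role, R5), (score, R3), (verified, R1)]


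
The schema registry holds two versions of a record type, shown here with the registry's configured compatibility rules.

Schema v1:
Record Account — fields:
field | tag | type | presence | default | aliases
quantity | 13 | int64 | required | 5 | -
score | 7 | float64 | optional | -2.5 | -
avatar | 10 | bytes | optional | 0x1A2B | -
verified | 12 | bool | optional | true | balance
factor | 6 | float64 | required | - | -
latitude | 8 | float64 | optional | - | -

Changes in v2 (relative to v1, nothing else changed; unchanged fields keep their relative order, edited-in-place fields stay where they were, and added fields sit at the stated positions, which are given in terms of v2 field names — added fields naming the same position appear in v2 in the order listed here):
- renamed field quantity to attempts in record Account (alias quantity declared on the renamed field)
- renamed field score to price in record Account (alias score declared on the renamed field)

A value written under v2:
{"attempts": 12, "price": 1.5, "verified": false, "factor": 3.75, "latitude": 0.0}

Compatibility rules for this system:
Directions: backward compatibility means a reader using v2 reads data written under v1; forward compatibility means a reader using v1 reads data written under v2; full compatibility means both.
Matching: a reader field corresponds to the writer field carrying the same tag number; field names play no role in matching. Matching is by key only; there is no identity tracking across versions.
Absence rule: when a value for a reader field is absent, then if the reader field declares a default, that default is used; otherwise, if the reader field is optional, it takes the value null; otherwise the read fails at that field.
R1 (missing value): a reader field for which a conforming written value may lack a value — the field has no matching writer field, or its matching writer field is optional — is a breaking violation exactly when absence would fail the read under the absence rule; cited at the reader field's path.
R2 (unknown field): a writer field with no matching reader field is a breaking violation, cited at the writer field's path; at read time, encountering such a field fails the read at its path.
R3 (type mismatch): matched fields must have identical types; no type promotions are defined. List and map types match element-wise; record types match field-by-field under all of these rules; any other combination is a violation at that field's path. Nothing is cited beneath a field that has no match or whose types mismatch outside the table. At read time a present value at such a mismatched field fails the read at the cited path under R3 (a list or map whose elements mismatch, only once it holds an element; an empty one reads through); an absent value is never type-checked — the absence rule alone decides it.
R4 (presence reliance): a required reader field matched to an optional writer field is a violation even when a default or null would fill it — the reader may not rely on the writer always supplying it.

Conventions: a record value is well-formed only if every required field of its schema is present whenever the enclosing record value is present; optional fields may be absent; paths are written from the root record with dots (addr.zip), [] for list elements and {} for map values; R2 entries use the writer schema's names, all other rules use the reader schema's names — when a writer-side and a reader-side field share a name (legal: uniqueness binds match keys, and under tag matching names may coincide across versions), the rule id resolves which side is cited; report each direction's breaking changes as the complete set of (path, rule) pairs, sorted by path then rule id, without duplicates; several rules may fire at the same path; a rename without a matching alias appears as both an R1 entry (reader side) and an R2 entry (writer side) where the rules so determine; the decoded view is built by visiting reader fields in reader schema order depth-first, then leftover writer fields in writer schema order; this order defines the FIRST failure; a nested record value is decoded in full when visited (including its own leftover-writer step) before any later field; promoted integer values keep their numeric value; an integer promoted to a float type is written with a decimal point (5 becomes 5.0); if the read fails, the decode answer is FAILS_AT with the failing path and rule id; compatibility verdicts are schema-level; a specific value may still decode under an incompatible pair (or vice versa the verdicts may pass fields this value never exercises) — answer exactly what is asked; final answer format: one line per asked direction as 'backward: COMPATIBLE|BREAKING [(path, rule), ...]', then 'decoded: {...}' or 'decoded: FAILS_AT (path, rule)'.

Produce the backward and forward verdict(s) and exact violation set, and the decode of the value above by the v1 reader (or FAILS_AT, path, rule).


arrows below run writer -> reader for Account
backward pass over Account, reader schema v2, writer schema v1:
  attempts: paired with writer quantity (int64 -> int64; writer required)
  price: paired with writer score (float64 -> float64; writer optional)
  avatar: paired with writer avatar (bytes -> bytes; writer optional)
  verified: paired with writer verified (bool -> bool; writer optional)
  factor: paired with writer factor (float64 -> float64; writer required)
  latitude: paired with writer latitude (float64 -> float64; writer optional)
  => backward: COMPATIBLE
forward pass over Account, reader schema v1, writer schema v2:
  quantity: paired with writer attempts (int64 -> int64; writer required)
  score: paired with writer price (float64 -> float64; writer optional)
  avatar: paired with writer avatar (bytes -> bytes; writer optional)
  verified: paired with writer verified (bool -> bool; writer optional)
  factor: paired with writer factor (float64 -> float64; writer required)
  latitude: paired with writer latitude (float64 -> float64; writer optional)
  => forward: COMPATIBLE
decode (reader v1):
  quantity := 12 (from writer attempts)
  score := 1.5 (from writer price)
  avatar := 0x1A2B (absent -> default)
  verified := false
  factor := 3.75
  latitude := 0.0
  => decoded: {"quantity": 12, "score": 1.5, "avatar": 0x1A2B, "verified": false, "factor": 3.75, "latitude": 0.0}

backward: COMPATIBLE []; forward: COMPATIBLE []; decoded: {"quantity": 12, "score": 1.5, "avatar": 0x1A2B, "verified": false, "factor": 3.75, "latitude": 0.0}


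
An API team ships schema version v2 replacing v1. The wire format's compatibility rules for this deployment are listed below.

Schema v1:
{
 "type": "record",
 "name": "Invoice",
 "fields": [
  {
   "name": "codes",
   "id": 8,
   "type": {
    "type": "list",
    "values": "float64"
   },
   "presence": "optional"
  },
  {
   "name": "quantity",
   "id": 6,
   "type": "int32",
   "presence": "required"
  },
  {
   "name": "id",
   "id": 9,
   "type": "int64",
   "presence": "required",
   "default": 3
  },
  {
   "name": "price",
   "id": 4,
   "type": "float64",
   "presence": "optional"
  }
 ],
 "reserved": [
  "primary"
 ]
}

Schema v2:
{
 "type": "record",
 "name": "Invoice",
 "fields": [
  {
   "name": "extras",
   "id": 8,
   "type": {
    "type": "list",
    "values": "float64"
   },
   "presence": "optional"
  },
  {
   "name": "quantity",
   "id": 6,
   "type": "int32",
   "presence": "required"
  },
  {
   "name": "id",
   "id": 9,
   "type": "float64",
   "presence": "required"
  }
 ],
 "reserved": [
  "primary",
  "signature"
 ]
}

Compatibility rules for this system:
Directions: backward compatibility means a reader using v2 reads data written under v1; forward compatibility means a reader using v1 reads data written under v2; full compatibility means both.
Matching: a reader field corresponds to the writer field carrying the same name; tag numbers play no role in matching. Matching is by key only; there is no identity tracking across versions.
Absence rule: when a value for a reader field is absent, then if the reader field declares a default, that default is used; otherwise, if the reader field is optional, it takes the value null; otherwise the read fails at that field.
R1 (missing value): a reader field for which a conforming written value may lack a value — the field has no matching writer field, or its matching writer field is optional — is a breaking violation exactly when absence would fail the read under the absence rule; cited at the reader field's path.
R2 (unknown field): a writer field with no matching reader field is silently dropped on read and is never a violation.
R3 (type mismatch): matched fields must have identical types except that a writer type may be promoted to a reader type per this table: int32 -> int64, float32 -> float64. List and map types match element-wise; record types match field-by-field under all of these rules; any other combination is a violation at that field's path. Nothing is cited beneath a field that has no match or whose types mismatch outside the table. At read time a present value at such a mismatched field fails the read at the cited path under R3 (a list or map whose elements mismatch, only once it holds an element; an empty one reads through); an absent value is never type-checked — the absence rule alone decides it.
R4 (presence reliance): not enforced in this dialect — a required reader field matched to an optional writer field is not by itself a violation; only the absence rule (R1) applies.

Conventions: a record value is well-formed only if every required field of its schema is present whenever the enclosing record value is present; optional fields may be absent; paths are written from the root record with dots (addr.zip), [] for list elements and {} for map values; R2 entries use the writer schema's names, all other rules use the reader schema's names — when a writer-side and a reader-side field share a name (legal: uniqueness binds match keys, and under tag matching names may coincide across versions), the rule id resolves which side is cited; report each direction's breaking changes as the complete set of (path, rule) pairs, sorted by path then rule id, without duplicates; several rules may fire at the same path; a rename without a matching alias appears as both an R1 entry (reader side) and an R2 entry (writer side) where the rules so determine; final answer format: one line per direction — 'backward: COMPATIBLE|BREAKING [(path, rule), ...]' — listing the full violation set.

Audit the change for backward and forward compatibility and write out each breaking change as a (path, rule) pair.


in Invoice below, arrows point writer -> reader
backward on Invoice — v2 reading data written by v1:
  no writer field matches reader extras
  writer required, int32 -> int32: reader quantity maps from writer quantity
  writer required, int64 -> float64: reader id maps from writer id
  writer field codes has no reader counterpart
  writer field price has no reader counterpart
  violation R3 at id
  => backward: BREAKING (1)
forward on Invoice — v1 reading data written by v2:
  no writer field matches reader codes
  writer required, int32 -> int32: reader quantity maps from writer quantity
  writer required, float64 -> int64: reader id maps from writer id
  no writer field matches reader price
  writer field extras has no reader counterpart
  violation R3 at id
  => forward: BREAKING (1)

backward: BREAKING [(id, R3)]; forward: BREAKING [(id, R3)]
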